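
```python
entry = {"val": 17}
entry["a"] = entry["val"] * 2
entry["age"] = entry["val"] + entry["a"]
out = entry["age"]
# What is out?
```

Trace:
`entry = {"val": 17}` → entry = {'val': 17}
`entry["a"] = entry["val"] * 2` → entry = {'val': 17, 'a': 34}
`entry["age"] = entry["val"] + entry["a"]` → entry = {'val': 17, 'a': 34, 'age': 51}
`out = entry["age"]` → out = 51
So out = 51

Answer: 51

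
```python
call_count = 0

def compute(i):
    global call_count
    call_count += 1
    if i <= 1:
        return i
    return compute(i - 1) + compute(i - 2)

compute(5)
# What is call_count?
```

Calls(i) = 1 + Calls(i-1) + Calls(i-2); Calls(0)=Calls(1)=1. For i=5 this gives 15.

Answer: 15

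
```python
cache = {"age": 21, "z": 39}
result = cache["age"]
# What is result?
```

Trace:
`cache = {"age": 21, "z": 39}` → cache = {'age': 21, 'z': 39}
`result = cache["age"]` → result = 21
So result = 21

Answer: 21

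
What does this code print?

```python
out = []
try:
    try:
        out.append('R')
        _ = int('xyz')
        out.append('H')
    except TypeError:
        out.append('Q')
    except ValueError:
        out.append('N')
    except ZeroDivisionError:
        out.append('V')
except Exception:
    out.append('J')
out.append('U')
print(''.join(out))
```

Execution trace: 'R' (inner try body) → 'N' (inner except ValueError) → 'U' (after the try/except). Output: RNU

Answer: RNU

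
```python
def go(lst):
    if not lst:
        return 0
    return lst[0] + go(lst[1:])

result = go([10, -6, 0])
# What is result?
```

10 + (-6) + 0 + 0 = 4

Answer: 4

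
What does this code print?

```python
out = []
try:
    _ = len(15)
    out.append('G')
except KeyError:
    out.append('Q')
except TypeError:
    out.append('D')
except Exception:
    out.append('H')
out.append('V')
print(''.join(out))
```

Execution trace: 'D' (except TypeError) → 'V' (after the try/except). Output: DV

Answer: DV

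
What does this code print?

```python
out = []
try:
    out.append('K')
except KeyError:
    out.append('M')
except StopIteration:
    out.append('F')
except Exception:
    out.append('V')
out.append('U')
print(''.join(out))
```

Execution trace: 'K' (try body, no exception) → 'U' (after the try/except). Output: KU

Answer: KU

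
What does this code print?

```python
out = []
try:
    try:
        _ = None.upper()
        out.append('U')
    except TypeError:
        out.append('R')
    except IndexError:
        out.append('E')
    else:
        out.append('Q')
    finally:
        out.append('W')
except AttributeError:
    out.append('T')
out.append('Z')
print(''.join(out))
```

Execution trace: 'W' (finally) → 'T' (outer except AttributeError) → 'Z' (after the try/except). Output: WTZ

Answer: WTZ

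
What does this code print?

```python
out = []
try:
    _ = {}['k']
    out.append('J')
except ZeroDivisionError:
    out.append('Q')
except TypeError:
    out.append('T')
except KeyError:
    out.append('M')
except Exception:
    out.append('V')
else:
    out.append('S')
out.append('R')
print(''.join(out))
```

Execution trace: 'M' (except KeyError) → 'R' (after the try/except). Output: MR

Answer: MR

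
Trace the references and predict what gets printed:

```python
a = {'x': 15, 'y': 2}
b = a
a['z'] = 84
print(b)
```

Key concept: dict aliasing.
Step by step:
`a = {'x': 15, 'y': 2}` → a = {'x': 15, 'y': 2}
`b = a` → b = {'x': 15, 'y': 2} (same object as a)
`a['z'] = 84` → a = {'x': 15, 'y': 2, 'z': 84} (same object as b); b = {'x': 15, 'y': 2, 'z': 84} (same object as a)
`print(b)` → prints {'x': 15, 'y': 2, 'z': 84}

Answer: {'x': 15, 'y': 2, 'z': 84}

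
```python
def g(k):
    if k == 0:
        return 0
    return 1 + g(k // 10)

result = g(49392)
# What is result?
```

Count of digits of 49392: 5

Answer: 5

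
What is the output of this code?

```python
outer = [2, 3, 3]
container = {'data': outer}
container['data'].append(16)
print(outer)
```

Key concept: dict holds reference to list.
Step by step:
`outer = [2, 3, 3]` → outer = [2, 3, 3]
`container = {'data': outer}` → container = {'data': [2, 3, 3]}
`container['data'].append(16)` → outer = [2, 3, 3, 16]; container = {'data': [2, 3, 3, 16]}
`print(outer)` → prints [2, 3, 3, 16]

Answer: [2, 3, 3, 16]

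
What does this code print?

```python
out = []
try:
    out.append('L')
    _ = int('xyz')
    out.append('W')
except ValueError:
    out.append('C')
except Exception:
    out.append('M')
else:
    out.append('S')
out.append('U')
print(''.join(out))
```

Execution trace: 'L' (try body) → 'C' (except ValueError) → 'U' (after the try/except). Output: LCU

Answer: LCU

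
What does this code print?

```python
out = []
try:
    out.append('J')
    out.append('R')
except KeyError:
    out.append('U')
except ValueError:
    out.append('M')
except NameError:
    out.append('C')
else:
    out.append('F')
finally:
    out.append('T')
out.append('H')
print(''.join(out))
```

Execution trace: 'J' (try body) → 'R' (try body, no exception) → 'F' (else) → 'T' (finally) → 'H' (after the try/except). Output: JRFTH

Answer: JRFTH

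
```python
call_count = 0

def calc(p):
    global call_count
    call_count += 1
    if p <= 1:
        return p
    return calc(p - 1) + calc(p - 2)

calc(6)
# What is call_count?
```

Calls(p) = 1 + Calls(p-1) + Calls(p-2); Calls(0)=Calls(1)=1. For p=6 this gives 25.

Answer: 25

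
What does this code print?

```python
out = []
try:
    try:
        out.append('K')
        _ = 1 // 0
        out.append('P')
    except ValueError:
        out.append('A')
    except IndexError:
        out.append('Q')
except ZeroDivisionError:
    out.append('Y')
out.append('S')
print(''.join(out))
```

Execution trace: 'K' (try body) → 'Y' (outer except ZeroDivisionError) → 'S' (after the try/except). Output: KYS

Answer: KYS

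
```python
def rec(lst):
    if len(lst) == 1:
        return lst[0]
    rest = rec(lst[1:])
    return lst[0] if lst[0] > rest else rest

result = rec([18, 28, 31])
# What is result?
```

Recursive max over [18, 28, 31] = 31

Answer: 31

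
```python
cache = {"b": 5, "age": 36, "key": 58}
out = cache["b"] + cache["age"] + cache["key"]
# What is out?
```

Trace:
`cache = {"b": 5, "age": 36, "key": 58}` → cache = {'b': 5, 'age': 36, 'key': 58}
`out = cache["b"] + cache["age"] + cache["key"]` → out = 99
So out = 99

Answer: 99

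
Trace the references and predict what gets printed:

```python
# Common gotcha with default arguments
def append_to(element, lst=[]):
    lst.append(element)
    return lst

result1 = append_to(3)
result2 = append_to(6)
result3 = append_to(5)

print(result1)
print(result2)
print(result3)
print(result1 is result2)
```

Key concept: mutable default argument gotcha.
Step by step:
`result1 = append_to(3)` → result1 = [3]
`result2 = append_to(6)` → result1 = [3, 6] (same object as result2); result2 = [3, 6] (same object as result1)
`result3 = append_to(5)` → result1 = [3, 6, 5] (same object as result2, result3); result2 = [3, 6, 5] (same object as result1, result3); result3 = [3, 6, 5] (same object as result1, result2)
`print(result1)` → prints [3, 6, 5]
`print(result2)` → prints [3, 6, 5]
`print(result3)` → prints [3, 6, 5]
`print(result1 is result2)` → prints True

Answer:
[3, 6, 5]
[3, 6, 5]
[3, 6, 5]
True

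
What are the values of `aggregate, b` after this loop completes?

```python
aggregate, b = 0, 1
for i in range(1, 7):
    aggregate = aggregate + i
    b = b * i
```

Sum and factorial of 1 to 6
`aggregate, b` takes the values: (0, 1) → (1, 1) → (3, 1) → (3, 2) → (6, 2) → (6, 6) → (10, 6) → (10, 24) → (15, 24) → (15, 120) → (21, 120) → (21, 720)

Answer: 21, 720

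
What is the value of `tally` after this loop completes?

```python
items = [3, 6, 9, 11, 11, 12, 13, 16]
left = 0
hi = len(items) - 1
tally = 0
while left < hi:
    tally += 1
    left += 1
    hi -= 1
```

Iterations until pointers meet (list length 8)
`tally` takes the values: 0 → 1 → 2 → 3 → 4

Answer: 4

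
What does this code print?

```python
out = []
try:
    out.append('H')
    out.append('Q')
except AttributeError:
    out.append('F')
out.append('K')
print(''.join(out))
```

Execution trace: 'H' (try body) → 'Q' (try body, no exception) → 'K' (after the try/except). Output: HQK

Answer: HQK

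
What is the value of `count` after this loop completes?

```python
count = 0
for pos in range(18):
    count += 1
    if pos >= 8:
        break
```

Loop breaks when pos reaches 8, count is 9
`count` takes the values: 0 → 1 → 2 → 3 → 4 → 5 → 6 → 7 → 8 → 9

Answer: 9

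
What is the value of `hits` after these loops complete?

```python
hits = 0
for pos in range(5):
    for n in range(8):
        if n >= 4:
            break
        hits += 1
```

Inner breaks at 4, outer runs 5 times
`hits` takes the values: 0 → 1 → 2 → 3 → 4 → 5 → 6 → 7 → 8 → 9 → 10 → 11 → 12 → 13 → 14 → 15 → 16 → 17 → 18 → 19 → 20

Answer: 20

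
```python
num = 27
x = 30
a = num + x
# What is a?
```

Trace:
`num = 27` → num = 27
`x = 30` → x = 30
`a = num + x` → a = 57
So a = 57

Answer: 57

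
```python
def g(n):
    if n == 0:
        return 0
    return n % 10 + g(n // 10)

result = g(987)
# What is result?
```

Sum of digits of 987: 7 + 8 + 9 = 24

Answer: 24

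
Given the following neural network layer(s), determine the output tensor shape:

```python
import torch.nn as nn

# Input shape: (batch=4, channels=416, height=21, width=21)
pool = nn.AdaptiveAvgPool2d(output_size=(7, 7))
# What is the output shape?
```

Input: (4, 416, 21, 21) -> Output: (4, 416, 7, 7)

Answer: (4, 416, 7, 7)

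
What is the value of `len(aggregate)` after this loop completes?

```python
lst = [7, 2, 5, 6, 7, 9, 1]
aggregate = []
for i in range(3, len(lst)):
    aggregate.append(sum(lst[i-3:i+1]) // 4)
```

Number of 4-element averages
`aggregate` takes the values: [] → [5] → [5, 5] → [5, 5, 6] → [5, 5, 6, 5]
So `len(aggregate)` = 4

Answer: 4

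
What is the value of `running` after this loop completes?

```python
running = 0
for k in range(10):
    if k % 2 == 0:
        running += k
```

Sum of even numbers 0 to 9
`running` takes the values: 0 → 2 → 6 → 12 → 20

Answer: 20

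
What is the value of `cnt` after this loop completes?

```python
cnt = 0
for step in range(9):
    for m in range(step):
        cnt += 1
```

Triangle number: 0+1+2+...+8
`cnt` takes the values: 0 → 1 → 2 → 3 → 4 → 5 → 6 → 7 → 8 → 9 → 10 → 11 → 12 → 13 → 14 → 15 → 16 → 17 → 18 → 19 → 20 → 21 → 22 → 23 → 24 → 25 → 26 → 27 → 28 → 29 → 30 → 31 → 32 → 33 → 34 → 35 → 36

Answer: 36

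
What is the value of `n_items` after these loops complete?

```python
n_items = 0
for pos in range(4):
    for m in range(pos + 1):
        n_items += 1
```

Triangle: 1 + 2 + ... + 4
`n_items` takes the values: 0 → 1 → 2 → 3 → 4 → 5 → 6 → 7 → 8 → 9 → 10

Answer: 10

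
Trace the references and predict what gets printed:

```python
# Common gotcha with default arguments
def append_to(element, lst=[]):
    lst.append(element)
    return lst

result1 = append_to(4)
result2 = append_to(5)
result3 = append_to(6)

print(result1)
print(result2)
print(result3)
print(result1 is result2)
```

Key concept: mutable default argument gotcha.
Step by step:
`result1 = append_to(4)` → result1 = [4]
`result2 = append_to(5)` → result1 = [4, 5] (same object as result2); result2 = [4, 5] (same object as result1)
`result3 = append_to(6)` → result1 = [4, 5, 6] (same object as result2, result3); result2 = [4, 5, 6] (same object as result1, result3); result3 = [4, 5, 6] (same object as result1, result2)
`print(result1)` → prints [4, 5, 6]
`print(result2)` → prints [4, 5, 6]
`print(result3)` → prints [4, 5, 6]
`print(result1 is result2)` → prints True

Answer:
[4, 5, 6]
[4, 5, 6]
[4, 5, 6]
True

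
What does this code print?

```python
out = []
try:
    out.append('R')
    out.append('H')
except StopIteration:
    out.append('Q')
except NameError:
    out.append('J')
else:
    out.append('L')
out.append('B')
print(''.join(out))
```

Execution trace: 'R' (try body) → 'H' (try body, no exception) → 'L' (else) → 'B' (after the try/except). Output: RHLB

Answer: RHLB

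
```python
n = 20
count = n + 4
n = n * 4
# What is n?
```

Trace:
`n = 20` → n = 20
`count = n + 4` → count = 24
`n = n * 4` → n = 80
So n = 80

Answer: 80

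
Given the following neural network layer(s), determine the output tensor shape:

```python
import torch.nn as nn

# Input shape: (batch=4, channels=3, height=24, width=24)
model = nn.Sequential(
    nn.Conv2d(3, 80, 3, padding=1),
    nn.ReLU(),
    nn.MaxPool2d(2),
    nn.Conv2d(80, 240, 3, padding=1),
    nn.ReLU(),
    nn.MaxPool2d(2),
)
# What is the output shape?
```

Input: (4, 3, 24, 24) -> after first Conv2d: (4, 80, 24, 24) -> after first MaxPool2d: (4, 80, 12, 12) -> after second Conv2d: (4, 240, 12, 12) -> Output: (4, 240, 6, 6)

Answer: (4, 240, 6, 6)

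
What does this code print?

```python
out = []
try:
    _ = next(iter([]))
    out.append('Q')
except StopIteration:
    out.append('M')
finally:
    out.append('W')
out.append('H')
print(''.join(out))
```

Execution trace: 'M' (except StopIteration) → 'W' (finally) → 'H' (after the try/except). Output: MWH

Answer: MWH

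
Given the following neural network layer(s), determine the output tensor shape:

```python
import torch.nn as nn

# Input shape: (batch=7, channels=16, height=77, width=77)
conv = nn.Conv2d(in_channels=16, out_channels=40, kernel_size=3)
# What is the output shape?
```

Input: (7, 16, 77, 77) -> Output: (7, 40, 75, 75)

Answer: (7, 40, 75, 75)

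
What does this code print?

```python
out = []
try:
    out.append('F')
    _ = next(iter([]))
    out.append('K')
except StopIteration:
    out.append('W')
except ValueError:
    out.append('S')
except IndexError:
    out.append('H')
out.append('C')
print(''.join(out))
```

Execution trace: 'F' (try body) → 'W' (except StopIteration) → 'C' (after the try/except). Output: FWC

Answer: FWC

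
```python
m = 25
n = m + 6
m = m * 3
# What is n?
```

Trace:
`m = 25` → m = 25
`n = m + 6` → n = 31
`m = m * 3` → m = 75
So n = 31

Answer: 31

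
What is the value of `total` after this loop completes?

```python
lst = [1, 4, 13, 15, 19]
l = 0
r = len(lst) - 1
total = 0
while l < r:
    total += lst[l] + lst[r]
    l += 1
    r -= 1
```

Sum of pairs from ends
`total` takes the values: 0 → 20 → 39

Answer: 39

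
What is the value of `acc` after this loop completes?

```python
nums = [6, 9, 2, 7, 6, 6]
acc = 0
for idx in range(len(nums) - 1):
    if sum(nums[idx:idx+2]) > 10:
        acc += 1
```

Count windows with sum > 10
`acc` takes the values: 0 → 1 → 2 → 3 → 4

Answer: 4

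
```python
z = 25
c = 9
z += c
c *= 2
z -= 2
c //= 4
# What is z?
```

Trace:
`z = 25` → z = 25
`c = 9` → c = 9
`z += c` → z = 34
`c *= 2` → c = 18
`z -= 2` → z = 32
`c //= 4` → c = 4
So z = 32

Answer: 32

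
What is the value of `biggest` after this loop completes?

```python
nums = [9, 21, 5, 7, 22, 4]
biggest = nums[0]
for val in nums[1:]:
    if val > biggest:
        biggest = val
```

Maximum of [9, 21, 5, 7, 22, 4]
`biggest` takes the values: 9 → 21 → 22

Answer: 22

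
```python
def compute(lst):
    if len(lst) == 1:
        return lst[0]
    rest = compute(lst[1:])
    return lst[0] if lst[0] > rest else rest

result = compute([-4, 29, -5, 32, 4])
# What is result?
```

Recursive max over [-4, 29, -5, 32, 4] = 32

Answer: 32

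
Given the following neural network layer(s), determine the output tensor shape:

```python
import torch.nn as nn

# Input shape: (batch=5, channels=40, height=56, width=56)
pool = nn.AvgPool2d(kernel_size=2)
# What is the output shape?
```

Input: (5, 40, 56, 56) -> Output: (5, 40, 28, 28)

Answer: (5, 40, 28, 28)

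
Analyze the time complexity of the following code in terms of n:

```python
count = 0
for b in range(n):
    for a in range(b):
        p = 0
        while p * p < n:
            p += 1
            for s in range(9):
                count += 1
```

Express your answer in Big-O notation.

Each loop level contributes: n × n × √n × 1. Multiplying the contributions gives O(n^2√n).

Answer: O(n^2√n)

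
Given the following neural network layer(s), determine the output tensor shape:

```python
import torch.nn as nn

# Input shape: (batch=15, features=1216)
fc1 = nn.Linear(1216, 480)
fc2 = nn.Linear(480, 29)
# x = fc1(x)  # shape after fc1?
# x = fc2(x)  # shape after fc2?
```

Input: (15, 1216) -> after fc1: (15, 480) -> Output: (15, 29)

Answer: (15, 29)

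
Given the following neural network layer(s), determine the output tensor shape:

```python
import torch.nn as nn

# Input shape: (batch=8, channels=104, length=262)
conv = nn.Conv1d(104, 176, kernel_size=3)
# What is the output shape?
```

Input: (8, 104, 262) -> Output: (8, 176, 260)

Answer: (8, 176, 260)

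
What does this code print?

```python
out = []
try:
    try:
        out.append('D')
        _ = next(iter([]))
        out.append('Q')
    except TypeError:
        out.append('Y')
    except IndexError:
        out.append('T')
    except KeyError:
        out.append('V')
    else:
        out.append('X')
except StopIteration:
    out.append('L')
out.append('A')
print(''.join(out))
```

Execution trace: 'D' (inner try body) → 'L' (outer except StopIteration) → 'A' (after the try/except). Output: DLA

Answer: DLA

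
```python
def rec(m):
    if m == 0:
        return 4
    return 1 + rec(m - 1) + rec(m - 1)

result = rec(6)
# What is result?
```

rec(m) = 1 + 2·rec(m-1), rec(0)=4. Closed form: (4+1)·2^6 - 1 = 319.

Answer: 319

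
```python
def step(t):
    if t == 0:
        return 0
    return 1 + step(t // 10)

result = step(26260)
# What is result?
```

Count of digits of 26260: 5

Answer: 5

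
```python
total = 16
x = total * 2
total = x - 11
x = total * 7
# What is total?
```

Trace:
`total = 16` → total = 16
`x = total * 2` → x = 32
`total = x - 11` → total = 21
`x = total * 7` → x = 147
So total = 21

Answer: 21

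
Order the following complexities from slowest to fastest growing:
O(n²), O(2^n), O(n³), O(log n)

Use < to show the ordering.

Ordered by growth rate: O(log n) < O(n²) < O(n³) < O(2^n)

Answer: O(log n) < O(n²) < O(n³) < O(2^n)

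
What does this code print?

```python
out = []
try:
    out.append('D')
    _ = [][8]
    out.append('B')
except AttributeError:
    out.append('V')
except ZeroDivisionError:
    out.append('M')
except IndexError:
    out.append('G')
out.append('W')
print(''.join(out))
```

Execution trace: 'D' (try body) → 'G' (except IndexError) → 'W' (after the try/except). Output: DGW

Answer: DGW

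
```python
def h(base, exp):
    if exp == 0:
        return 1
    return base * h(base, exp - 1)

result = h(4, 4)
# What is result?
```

h(4, 4) = 4 * 4 * 4 * 4 = 256

Answer: 256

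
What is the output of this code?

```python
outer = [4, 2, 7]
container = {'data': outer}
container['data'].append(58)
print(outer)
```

Key concept: dict holds reference to list.
Step by step:
`outer = [4, 2, 7]` → outer = [4, 2, 7]
`container = {'data': outer}` → container = {'data': [4, 2, 7]}
`container['data'].append(58)` → outer = [4, 2, 7, 58]; container = {'data': [4, 2, 7, 58]}
`print(outer)` → prints [4, 2, 7, 58]

Answer: [4, 2, 7, 58]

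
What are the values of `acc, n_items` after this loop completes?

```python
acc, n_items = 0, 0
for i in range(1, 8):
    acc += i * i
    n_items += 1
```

Sum of squares and count
`acc, n_items` takes the values: (0, 0) → (1, 0) → (1, 1) → (5, 1) → (5, 2) → (14, 2) → (14, 3) → (30, 3) → (30, 4) → (55, 4) → (55, 5) → (91, 5) → (91, 6) → (140, 6) → (140, 7)

Answer: 140, 7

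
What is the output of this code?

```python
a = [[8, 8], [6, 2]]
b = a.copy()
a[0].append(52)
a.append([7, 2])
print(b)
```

Key concept: shallow copy with nested lists.
Step by step:
`a = [[8, 8], [6, 2]]` → a = [[8, 8], [6, 2]]
`b = a.copy()` → b = [[8, 8], [6, 2]]
`a[0].append(52)` → a = [[8, 8, 52], [6, 2]]; b = [[8, 8, 52], [6, 2]]
`a.append([7, 2])` → a = [[8, 8, 52], [6, 2], [7, 2]]
`print(b)` → prints [[8, 8, 52], [6, 2]]

Answer: [[8, 8, 52], [6, 2]]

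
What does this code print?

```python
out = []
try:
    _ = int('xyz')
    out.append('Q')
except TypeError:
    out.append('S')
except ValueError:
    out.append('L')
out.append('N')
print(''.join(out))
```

Execution trace: 'L' (except ValueError) → 'N' (after the try/except). Output: LN

Answer: LN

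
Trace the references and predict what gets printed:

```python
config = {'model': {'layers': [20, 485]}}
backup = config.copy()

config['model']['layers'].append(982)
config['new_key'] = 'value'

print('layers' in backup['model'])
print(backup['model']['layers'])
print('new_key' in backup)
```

Key concept: shallow copy gotcha with nested dict.
Step by step:
`config = {'model': {'layers': [20, 485]}}` → config = {'model': {'layers': [20, 485]}}
`backup = config.copy()` → backup = {'model': {'layers': [20, 485]}}
`config['model']['layers'].append(982)` → config = {'model': {'layers': [20, 485, 982]}}; backup = {'model': {'layers': [20, 485, 982]}}
`config['new_key'] = 'value'` → config = {'model': {'layers': [20, 485, 982]}, 'new_key': 'value'}
`print('layers' in backup['model'])` → prints True
`print(backup['model']['layers'])` → prints [20, 485, 982]
`print('new_key' in backup)` → prints False

Answer:
True
[20, 485, 982]
False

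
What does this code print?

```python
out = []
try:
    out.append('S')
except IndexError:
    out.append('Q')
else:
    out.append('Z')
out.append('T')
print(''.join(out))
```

Execution trace: 'S' (try body, no exception) → 'Z' (else) → 'T' (after the try/except). Output: SZT

Answer: SZT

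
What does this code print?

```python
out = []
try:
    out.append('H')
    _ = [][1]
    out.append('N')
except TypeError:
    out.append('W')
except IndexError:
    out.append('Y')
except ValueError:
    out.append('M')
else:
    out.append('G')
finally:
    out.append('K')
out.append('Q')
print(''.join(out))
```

Execution trace: 'H' (try body) → 'Y' (except IndexError) → 'K' (finally) → 'Q' (after the try/except). Output: HYKQ

Answer: HYKQ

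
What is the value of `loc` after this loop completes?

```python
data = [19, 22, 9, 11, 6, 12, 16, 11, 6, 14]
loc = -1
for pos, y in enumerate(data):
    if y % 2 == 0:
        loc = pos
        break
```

First even number index in [19, 22, 9, 11, 6, 12, 16, 11, 6, 14]
`loc` takes the values: -1 → 1

Answer: 1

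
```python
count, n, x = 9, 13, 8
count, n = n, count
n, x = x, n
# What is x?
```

Trace:
`count, n, x = 9, 13, 8` → count = 9; n = 13; x = 8
`count, n = n, count` → count = 13; n = 9
`n, x = x, n` → n = 8; x = 9
So x = 9

Answer: 9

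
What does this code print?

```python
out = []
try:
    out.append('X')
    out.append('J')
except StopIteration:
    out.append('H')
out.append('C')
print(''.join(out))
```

Execution trace: 'X' (try body) → 'J' (try body, no exception) → 'C' (after the try/except). Output: XJC

Answer: XJC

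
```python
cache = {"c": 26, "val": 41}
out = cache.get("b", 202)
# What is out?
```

Trace:
`cache = {"c": 26, "val": 41}` → cache = {'c': 26, 'val': 41}
`out = cache.get("b", 202)` → out = 202
So out = 202

Answer: 202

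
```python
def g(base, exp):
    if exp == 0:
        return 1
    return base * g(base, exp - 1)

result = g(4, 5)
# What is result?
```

g(4, 5) = 4 * 4 * 4 * 4 * 4 = 1024

Answer: 1024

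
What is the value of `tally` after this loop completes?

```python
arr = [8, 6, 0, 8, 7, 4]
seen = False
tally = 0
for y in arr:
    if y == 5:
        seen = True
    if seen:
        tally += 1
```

Count elements after first 5 in [8, 6, 0, 8, 7, 4]
`tally` takes the values: 0

Answer: 0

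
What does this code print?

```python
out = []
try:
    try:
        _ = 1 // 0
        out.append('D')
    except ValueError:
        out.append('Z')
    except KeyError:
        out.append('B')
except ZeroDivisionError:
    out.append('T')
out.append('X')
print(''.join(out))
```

Execution trace: 'T' (outer except ZeroDivisionError) → 'X' (after the try/except). Output: TX

Answer: TX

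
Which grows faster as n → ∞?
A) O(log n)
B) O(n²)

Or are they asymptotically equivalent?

O(log n) vs O(n²): Higher order terms dominate.

Answer: B) O(n²) grows faster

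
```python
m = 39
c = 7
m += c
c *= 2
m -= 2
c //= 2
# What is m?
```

Trace:
`m = 39` → m = 39
`c = 7` → c = 7
`m += c` → m = 46
`c *= 2` → c = 14
`m -= 2` → m = 44
`c //= 2` → c = 7
So m = 44

Answer: 44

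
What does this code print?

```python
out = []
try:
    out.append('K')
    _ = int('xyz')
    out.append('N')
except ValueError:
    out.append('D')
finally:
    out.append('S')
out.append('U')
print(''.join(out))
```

Execution trace: 'K' (try body) → 'D' (except ValueError) → 'S' (finally) → 'U' (after the try/except). Output: KDSU

Answer: KDSU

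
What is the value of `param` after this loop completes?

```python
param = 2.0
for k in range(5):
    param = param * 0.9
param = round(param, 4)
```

Exponential decay: 2.0 * 0.9^5
`param` takes the values: 2.0 → 1.8 → 1.62 → 1.458 → 1.3122 → 1.18098 → 1.181

Answer: 1.181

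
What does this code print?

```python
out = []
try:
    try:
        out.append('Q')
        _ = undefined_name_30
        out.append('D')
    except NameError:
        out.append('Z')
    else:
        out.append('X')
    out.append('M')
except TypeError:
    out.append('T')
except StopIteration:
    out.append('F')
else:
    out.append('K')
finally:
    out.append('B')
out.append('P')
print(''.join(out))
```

Execution trace: 'Q' (inner try body) → 'Z' (inner except NameError) → 'M' (try body, no exception) → 'K' (else) → 'B' (finally) → 'P' (after the try/except). Output: QZMKBP

Answer: QZMKBP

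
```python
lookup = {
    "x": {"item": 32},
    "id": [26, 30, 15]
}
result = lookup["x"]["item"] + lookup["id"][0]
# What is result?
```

Trace:
`lookup = { ...` → lookup = {'x': {'item': 32}, 'id': [26, 30, 15]}
`result = lookup["x"]["item"] + lookup["id"][0]` → result = 58
So result = 58

Answer: 58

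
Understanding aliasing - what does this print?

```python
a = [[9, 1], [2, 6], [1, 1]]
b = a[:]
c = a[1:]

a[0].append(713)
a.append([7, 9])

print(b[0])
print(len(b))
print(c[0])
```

Key concept: slice with nested mutation.
Step by step:
`a = [[9, 1], [2, 6], [1, 1]]` → a = [[9, 1], [2, 6], [1, 1]]
`b = a[:]` → b = [[9, 1], [2, 6], [1, 1]]
`c = a[1:]` → c = [[2, 6], [1, 1]]
`a[0].append(713)` → a = [[9, 1, 713], [2, 6], [1, 1]]; b = [[9, 1, 713], [2, 6], [1, 1]]
`a.append([7, 9])` → a = [[9, 1, 713], [2, 6], [1, 1], [7, 9]]
`print(b[0])` → prints [9, 1, 713]
`print(len(b))` → prints 3
`print(c[0])` → prints [2, 6]

Answer:
[9, 1, 713]
3
[2, 6]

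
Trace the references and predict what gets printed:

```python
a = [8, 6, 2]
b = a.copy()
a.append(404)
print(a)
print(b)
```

Key concept: list.copy() creates independent copy.
Step by step:
`a = [8, 6, 2]` → a = [8, 6, 2]
`b = a.copy()` → b = [8, 6, 2]
`a.append(404)` → a = [8, 6, 2, 404]
`print(a)` → prints [8, 6, 2, 404]
`print(b)` → prints [8, 6, 2]

Answer:
[8, 6, 2, 404]
[8, 6, 2]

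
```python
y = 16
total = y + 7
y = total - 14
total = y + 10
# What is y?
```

Trace:
`y = 16` → y = 16
`total = y + 7` → total = 23
`y = total - 14` → y = 9
`total = y + 10` → total = 19
So y = 9

Answer: 9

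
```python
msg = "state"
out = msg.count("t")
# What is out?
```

Trace:
`msg = "state"` → msg = 'state'
`out = msg.count("t")` → out = 2
So out = 2

Answer: 2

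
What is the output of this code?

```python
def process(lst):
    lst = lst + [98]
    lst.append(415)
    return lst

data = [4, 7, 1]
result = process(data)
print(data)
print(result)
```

Key concept: rebinding parameter vs mutation.
Step by step:
`data = [4, 7, 1]` → data = [4, 7, 1]
`result = process(data)` → result = [4, 7, 1, 98, 415]
`print(data)` → prints [4, 7, 1]
`print(result)` → prints [4, 7, 1, 98, 415]

Answer:
[4, 7, 1]
[4, 7, 1, 98, 415]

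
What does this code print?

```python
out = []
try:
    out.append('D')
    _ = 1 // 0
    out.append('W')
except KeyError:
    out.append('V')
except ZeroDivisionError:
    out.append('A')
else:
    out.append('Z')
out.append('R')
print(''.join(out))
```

Execution trace: 'D' (try body) → 'A' (except ZeroDivisionError) → 'R' (after the try/except). Output: DAR

Answer: DAR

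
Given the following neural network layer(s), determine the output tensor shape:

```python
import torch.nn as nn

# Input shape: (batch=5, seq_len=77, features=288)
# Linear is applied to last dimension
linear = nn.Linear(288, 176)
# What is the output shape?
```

Input: (5, 77, 288) -> Output: (5, 77, 176)

Answer: (5, 77, 176)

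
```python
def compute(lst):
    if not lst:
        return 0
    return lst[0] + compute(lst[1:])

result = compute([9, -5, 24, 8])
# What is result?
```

9 + (-5) + 24 + 8 + 0 = 36

Answer: 36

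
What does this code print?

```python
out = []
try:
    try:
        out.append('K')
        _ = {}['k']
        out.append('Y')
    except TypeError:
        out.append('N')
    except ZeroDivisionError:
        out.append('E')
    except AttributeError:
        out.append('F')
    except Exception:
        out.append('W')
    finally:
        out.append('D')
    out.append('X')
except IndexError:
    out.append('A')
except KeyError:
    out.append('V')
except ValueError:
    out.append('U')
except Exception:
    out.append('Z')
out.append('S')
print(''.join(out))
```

Execution trace: 'K' (inner try body) → 'W' (inner except Exception) → 'D' (inner finally) → 'X' (try body, no exception) → 'S' (after the try/except). Output: KWDXS

Answer: KWDXS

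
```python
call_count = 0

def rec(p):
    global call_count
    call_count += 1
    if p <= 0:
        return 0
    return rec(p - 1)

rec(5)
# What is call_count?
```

Linear recursion stepping by 1: 6 calls from p=5 down to ≤0.

Answer: 6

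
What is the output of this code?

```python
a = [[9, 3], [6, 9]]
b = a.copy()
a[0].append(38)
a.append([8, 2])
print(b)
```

Key concept: shallow copy with nested lists.
Step by step:
`a = [[9, 3], [6, 9]]` → a = [[9, 3], [6, 9]]
`b = a.copy()` → b = [[9, 3], [6, 9]]
`a[0].append(38)` → a = [[9, 3, 38], [6, 9]]; b = [[9, 3, 38], [6, 9]]
`a.append([8, 2])` → a = [[9, 3, 38], [6, 9], [8, 2]]
`print(b)` → prints [[9, 3, 38], [6, 9]]

Answer: [[9, 3, 38], [6, 9]]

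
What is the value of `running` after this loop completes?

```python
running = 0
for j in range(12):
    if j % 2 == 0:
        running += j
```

Sum of even numbers 0 to 11
`running` takes the values: 0 → 2 → 6 → 12 → 20 → 30

Answer: 30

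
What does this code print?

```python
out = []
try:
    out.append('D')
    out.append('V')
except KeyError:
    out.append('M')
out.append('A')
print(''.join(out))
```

Execution trace: 'D' (try body) → 'V' (try body, no exception) → 'A' (after the try/except). Output: DVA

Answer: DVA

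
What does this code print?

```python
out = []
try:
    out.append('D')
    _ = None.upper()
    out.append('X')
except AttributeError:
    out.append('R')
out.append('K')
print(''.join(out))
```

Execution trace: 'D' (try body) → 'R' (except AttributeError) → 'K' (after the try/except). Output: DRK

Answer: DRK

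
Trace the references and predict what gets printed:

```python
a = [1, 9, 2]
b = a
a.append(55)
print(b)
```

Key concept: basic list aliasing.
Step by step:
`a = [1, 9, 2]` → a = [1, 9, 2]
`b = a` → b = [1, 9, 2] (same object as a)
`a.append(55)` → a = [1, 9, 2, 55] (same object as b); b = [1, 9, 2, 55] (same object as a)
`print(b)` → prints [1, 9, 2, 55]

Answer: [1, 9, 2, 55]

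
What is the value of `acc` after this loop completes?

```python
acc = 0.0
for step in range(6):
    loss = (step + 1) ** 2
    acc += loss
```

Sum of squared losses 1² + 2² + ... + 6²
`acc` takes the values: 0.0 → 1.0 → 5.0 → 14.0 → 30.0 → 55.0 → 91.0

Answer: 91.0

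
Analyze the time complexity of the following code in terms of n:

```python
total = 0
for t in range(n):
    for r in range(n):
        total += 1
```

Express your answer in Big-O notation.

Each loop level contributes: n × n. Multiplying the contributions gives O(n^2).

Answer: O(n^2)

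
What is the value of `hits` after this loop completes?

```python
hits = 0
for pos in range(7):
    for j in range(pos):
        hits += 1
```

Triangle number: 0+1+2+...+6
`hits` takes the values: 0 → 1 → 2 → 3 → 4 → 5 → 6 → 7 → 8 → 9 → 10 → 11 → 12 → 13 → 14 → 15 → 16 → 17 → 18 → 19 → 20 → 21

Answer: 21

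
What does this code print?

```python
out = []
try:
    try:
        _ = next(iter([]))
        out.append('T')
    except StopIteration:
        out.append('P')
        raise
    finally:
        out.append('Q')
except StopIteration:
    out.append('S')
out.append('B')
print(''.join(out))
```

Execution trace: 'P' (inner except StopIteration) → 'Q' (inner finally) → 'S' (outer except StopIteration) → 'B' (after the try/except). Output: PQSB

Answer: PQSB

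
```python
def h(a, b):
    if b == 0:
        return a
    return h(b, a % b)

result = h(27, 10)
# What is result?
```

h(27, 10) -> h(10, 7) -> h(7, 3) -> h(3, 1) -> h(1, 0) -> 1

Answer: 1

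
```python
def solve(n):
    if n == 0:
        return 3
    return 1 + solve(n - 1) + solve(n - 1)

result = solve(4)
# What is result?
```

solve(n) = 1 + 2·solve(n-1), solve(0)=3. Closed form: (3+1)·2^4 - 1 = 63.

Answer: 63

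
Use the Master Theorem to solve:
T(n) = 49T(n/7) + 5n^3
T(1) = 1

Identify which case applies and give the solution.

a=49, b=7, f(n)=5n^3. log_7(49) = 2. Since c=3 > 2 and the regularity condition holds (49(n/7)^3 = (49/7^3)n^3 with 49/7^3 < 1), Case 3 applies: T(n) = Θ(f(n)) = O(n^3).

Answer: O(n^3) - Case 3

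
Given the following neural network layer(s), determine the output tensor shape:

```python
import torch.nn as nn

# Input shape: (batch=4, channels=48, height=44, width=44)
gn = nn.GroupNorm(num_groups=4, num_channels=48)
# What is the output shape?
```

Input: (4, 48, 44, 44) -> Output: (4, 48, 44, 44)

Answer: (4, 48, 44, 44)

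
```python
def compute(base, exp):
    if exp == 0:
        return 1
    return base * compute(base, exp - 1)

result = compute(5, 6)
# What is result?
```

compute(5, 6) = 5 * 5 * 5 * 5 * 5 * 5 = 15625

Answer: 15625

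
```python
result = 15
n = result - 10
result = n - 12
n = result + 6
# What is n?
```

Trace:
`result = 15` → result = 15
`n = result - 10` → n = 5
`result = n - 12` → result = -7
`n = result + 6` → n = -1
So n = -1

Answer: -1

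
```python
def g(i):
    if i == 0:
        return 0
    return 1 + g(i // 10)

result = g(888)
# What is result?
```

Count of digits of 888: 3

Answer: 3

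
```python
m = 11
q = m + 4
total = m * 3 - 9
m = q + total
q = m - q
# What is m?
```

Trace:
`m = 11` → m = 11
`q = m + 4` → q = 15
`total = m * 3 - 9` → total = 24
`m = q + total` → m = 39
`q = m - q` → q = 24
So m = 39

Answer: 39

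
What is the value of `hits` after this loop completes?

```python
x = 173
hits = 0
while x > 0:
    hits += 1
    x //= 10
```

Count digits by repeated division by 10
`hits` takes the values: 0 → 1 → 2 → 3

Answer: 3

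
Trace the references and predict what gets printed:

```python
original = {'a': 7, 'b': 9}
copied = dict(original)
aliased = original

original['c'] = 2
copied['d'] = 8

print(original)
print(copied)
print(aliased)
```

Key concept: dict() creates copy, assignment creates alias.
Step by step:
`original = {'a': 7, 'b': 9}` → original = {'a': 7, 'b': 9}
`copied = dict(original)` → copied = {'a': 7, 'b': 9}
`aliased = original` → aliased = {'a': 7, 'b': 9} (same object as original)
`original['c'] = 2` → original = {'a': 7, 'b': 9, 'c': 2} (same object as aliased); aliased = {'a': 7, 'b': 9, 'c': 2} (same object as original)
`copied['d'] = 8` → copied = {'a': 7, 'b': 9, 'd': 8}
`print(original)` → prints {'a': 7, 'b': 9, 'c': 2}
`print(copied)` → prints {'a': 7, 'b': 9, 'd': 8}
`print(aliased)` → prints {'a': 7, 'b': 9, 'c': 2}

Answer:
{'a': 7, 'b': 9, 'c': 2}
{'a': 7, 'b': 9, 'd': 8}
{'a': 7, 'b': 9, 'c': 2}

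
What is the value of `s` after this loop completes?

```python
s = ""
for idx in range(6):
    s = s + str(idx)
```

Concatenate digits 0 to 5
`s` takes the values: "" → "0" → "01" → "012" → "0123" → "01234" → "012345"

Answer: "012345"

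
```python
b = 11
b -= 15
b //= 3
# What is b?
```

Trace:
`b = 11` → b = 11
`b -= 15` → b = -4
`b //= 3` → b = -2
So b = -2

Answer: -2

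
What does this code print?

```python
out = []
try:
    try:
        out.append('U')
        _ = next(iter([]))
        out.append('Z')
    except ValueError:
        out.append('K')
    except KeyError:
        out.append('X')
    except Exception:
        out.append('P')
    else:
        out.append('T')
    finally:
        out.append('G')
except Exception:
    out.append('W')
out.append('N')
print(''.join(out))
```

Execution trace: 'U' (inner try body) → 'P' (inner except Exception) → 'G' (inner finally) → 'N' (after the try/except). Output: UPGN

Answer: UPGN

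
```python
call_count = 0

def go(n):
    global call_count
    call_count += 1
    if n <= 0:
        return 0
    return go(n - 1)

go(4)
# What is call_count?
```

Linear recursion stepping by 1: 5 calls from n=4 down to ≤0.

Answer: 5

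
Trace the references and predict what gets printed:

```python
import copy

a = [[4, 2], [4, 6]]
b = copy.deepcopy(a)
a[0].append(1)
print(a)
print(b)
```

Key concept: deep copy is fully independent.
Step by step:
`a = [[4, 2], [4, 6]]` → a = [[4, 2], [4, 6]]
`b = copy.deepcopy(a)` → b = [[4, 2], [4, 6]]
`a[0].append(1)` → a = [[4, 2, 1], [4, 6]]
`print(a)` → prints [[4, 2, 1], [4, 6]]
`print(b)` → prints [[4, 2], [4, 6]]

Answer:
[[4, 2, 1], [4, 6]]
[[4, 2], [4, 6]]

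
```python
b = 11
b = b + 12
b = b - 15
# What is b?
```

Trace:
`b = 11` → b = 11
`b = b + 12` → b = 23
`b = b - 15` → b = 8
So b = 8

Answer: 8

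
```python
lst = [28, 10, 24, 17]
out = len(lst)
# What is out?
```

Trace:
`lst = [28, 10, 24, 17]` → lst = [28, 10, 24, 17]
`out = len(lst)` → out = 4
So out = 4

Answer: 4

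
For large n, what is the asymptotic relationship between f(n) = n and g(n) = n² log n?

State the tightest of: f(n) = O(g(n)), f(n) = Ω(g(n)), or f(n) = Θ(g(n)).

n vs n² log n: f(n) = O(g(n)) but not Ω(g(n)) — n² log n grows strictly faster than n.

Answer: f(n) = O(g(n)) but not Ω(g(n)) — n² log n grows strictly faster than n.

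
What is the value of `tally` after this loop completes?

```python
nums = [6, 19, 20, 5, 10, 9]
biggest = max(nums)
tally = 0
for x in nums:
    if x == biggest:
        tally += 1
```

Count of max value 20 in [6, 19, 20, 5, 10, 9]
`tally` takes the values: 0 → 1

Answer: 1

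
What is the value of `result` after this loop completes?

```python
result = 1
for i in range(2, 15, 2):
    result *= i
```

Product of even numbers 2 to 14
`result` takes the values: 1 → 2 → 8 → 48 → 384 → 3840 → 46080 → 645120

Answer: 645120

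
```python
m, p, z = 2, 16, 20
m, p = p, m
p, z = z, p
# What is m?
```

Trace:
`m, p, z = 2, 16, 20` → m = 2; p = 16; z = 20
`m, p = p, m` → m = 16; p = 2
`p, z = z, p` → p = 20; z = 2
So m = 16

Answer: 16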